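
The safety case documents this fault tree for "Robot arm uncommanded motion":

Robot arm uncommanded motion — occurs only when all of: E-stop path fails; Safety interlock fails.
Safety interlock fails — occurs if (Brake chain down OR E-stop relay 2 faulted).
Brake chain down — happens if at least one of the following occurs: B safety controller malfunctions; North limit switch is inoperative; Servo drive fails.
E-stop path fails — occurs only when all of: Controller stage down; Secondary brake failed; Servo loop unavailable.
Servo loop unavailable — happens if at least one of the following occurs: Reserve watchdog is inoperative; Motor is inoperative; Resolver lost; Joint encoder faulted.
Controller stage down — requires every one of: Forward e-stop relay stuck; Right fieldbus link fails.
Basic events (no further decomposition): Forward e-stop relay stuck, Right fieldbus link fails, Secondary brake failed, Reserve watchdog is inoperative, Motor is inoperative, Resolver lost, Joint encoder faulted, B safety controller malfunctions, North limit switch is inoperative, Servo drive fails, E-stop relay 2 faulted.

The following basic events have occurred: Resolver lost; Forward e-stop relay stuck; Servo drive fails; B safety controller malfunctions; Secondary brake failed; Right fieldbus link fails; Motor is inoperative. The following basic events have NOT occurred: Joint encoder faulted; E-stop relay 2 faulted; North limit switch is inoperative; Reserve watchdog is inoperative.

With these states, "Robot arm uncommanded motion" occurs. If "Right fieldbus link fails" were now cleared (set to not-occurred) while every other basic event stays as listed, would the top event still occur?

No

Counterfactual: set "Right fieldbus link fails" to not occurred.
Controller stage down [AND]: Forward e-stop relay stuck=occurs, Right fieldbus link fails=not → not all inputs occur → does not occur.
Servo loop unavailable [OR]: Reserve watchdog is inoperative=not, Motor is inoperative=occurs, Resolver lost=occurs, Joint encoder faulted=not → at least one input occurs → occurs.
E-stop path fails [AND]: Controller stage down=not, Secondary brake failed=occurs, Servo loop unavailable=occurs → not all inputs occur → does not occur.
Brake chain down [OR]: B safety controller malfunctions=occurs, North limit switch is inoperative=not, Servo drive fails=occurs → at least one input occurs → occurs.
Safety interlock fails [OR]: Brake chain down=occurs, E-stop relay 2 faulted=not → at least one input occurs → occurs.
Robot arm uncommanded motion [AND]: E-stop path fails=not, Safety interlock fails=occurs → not all inputs occur → does not occur.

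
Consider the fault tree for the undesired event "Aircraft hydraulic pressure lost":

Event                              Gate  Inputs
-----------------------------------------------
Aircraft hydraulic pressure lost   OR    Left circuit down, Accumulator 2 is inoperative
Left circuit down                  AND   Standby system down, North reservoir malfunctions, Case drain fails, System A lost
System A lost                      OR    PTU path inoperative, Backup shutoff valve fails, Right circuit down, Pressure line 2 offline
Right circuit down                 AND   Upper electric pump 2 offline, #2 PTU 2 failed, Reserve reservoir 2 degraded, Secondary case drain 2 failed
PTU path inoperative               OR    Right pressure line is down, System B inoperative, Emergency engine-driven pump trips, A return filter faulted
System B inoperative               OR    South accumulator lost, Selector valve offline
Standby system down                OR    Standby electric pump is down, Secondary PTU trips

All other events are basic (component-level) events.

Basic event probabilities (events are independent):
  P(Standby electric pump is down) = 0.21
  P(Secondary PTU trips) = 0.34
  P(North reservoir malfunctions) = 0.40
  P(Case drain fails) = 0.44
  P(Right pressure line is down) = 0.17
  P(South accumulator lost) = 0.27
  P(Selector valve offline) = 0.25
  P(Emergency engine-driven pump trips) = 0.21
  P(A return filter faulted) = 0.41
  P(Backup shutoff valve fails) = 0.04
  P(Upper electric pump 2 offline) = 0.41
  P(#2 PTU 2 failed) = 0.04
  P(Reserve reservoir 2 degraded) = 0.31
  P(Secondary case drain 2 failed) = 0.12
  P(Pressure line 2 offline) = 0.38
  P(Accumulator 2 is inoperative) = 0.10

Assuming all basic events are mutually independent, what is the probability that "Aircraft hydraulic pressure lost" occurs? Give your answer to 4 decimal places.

P(Standby system down) [OR] = 1 − (1−0.21) × (1−0.34) = 0.478600
P(System B inoperative) [OR] = 1 − (1−0.27) × (1−0.25) = 0.452500
P(PTU path inoperative) [OR] = 1 − (1−0.17) × (1−0.452500) × (1−0.21) × (1−0.41) = 0.788193
P(Right circuit down) [AND] = 0.41 × 0.04 × 0.31 × 0.12 = 0.000610
P(System A lost) [OR] = 1 − (1−0.788193) × (1−0.04) × (1−0.000610) × (1−0.38) = 0.874009
P(Left circuit down) [AND] = 0.478600 × 0.40 × 0.44 × 0.874009 = 0.073621
P(Aircraft hydraulic pressure lost) [OR] = 1 − (1−0.073621) × (1−0.10) = 0.166259
Rounded to 4 decimal places: P(Aircraft hydraulic pressure lost) ≈ 0.1663.

0.1663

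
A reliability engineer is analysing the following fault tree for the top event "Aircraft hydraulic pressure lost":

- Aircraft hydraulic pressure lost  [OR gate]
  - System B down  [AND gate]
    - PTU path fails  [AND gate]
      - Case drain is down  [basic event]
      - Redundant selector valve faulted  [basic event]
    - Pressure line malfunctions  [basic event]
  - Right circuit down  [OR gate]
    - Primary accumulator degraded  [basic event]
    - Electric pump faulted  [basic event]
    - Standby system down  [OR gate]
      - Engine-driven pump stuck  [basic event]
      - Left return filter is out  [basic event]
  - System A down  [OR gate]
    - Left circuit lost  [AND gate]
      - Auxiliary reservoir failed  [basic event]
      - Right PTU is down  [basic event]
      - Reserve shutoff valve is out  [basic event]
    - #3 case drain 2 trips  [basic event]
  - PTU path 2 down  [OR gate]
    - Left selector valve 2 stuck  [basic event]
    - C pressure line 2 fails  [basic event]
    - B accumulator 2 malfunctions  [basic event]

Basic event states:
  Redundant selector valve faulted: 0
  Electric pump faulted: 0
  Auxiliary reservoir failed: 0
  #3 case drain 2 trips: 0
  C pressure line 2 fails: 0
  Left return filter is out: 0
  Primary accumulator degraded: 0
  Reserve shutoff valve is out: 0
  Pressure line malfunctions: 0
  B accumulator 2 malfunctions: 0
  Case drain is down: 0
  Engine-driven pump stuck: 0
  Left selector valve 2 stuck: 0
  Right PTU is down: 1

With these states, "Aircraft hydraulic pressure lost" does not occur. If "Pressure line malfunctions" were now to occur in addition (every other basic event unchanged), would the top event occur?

No

Counterfactual: set "Pressure line malfunctions" to occurred.
PTU path fails [AND]: Case drain is down=not, Redundant selector valve faulted=not → not all inputs occur → does not occur.
System B down [AND]: PTU path fails=not, Pressure line malfunctions=occurs → not all inputs occur → does not occur.
Standby system down [OR]: Engine-driven pump stuck=not, Left return filter is out=not → no input occurs → does not occur.
Right circuit down [OR]: Primary accumulator degraded=not, Electric pump faulted=not, Standby system down=not → no input occurs → does not occur.
Left circuit lost [AND]: Auxiliary reservoir failed=not, Right PTU is down=occurs, Reserve shutoff valve is out=not → not all inputs occur → does not occur.
System A down [OR]: Left circuit lost=not, #3 case drain 2 trips=not → no input occurs → does not occur.
PTU path 2 down [OR]: Left selector valve 2 stuck=not, C pressure line 2 fails=not, B accumulator 2 malfunctions=not → no input occurs → does not occur.
Aircraft hydraulic pressure lost [OR]: System B down=not, Right circuit down=not, System A down=not, PTU path 2 down=not → no input occurs → does not occur.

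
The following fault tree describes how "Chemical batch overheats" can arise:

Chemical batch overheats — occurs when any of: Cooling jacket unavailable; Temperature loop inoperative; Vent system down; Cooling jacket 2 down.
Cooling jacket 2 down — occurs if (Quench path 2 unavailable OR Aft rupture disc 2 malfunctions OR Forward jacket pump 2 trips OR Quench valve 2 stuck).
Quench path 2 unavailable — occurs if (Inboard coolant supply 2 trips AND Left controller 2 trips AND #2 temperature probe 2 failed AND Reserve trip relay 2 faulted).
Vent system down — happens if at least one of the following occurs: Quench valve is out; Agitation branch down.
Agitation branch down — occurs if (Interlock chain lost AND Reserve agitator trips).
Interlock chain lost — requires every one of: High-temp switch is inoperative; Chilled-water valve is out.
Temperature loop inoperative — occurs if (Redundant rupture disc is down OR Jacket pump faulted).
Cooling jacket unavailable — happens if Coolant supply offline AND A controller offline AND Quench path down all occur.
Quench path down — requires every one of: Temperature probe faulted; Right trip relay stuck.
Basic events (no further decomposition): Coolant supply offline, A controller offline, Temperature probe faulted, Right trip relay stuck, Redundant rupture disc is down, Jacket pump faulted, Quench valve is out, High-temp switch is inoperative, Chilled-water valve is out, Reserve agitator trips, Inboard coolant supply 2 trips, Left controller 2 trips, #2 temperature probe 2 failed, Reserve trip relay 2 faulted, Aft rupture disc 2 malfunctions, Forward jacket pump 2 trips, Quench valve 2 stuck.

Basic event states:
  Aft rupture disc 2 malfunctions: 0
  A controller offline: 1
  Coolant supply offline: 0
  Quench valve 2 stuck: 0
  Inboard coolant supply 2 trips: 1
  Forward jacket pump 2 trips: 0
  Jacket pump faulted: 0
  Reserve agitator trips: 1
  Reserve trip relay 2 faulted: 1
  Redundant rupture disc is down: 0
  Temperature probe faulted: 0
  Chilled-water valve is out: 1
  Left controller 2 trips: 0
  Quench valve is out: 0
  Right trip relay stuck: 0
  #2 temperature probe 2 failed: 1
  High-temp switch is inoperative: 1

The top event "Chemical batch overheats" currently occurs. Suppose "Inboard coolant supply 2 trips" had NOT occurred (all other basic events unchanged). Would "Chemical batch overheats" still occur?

Counterfactual: set "Inboard coolant supply 2 trips" to not occurred.
Quench path down [AND]: Temperature probe faulted=not, Right trip relay stuck=not → not all inputs occur → does not occur.
Cooling jacket unavailable [AND]: Coolant supply offline=not, A controller offline=occurs, Quench path down=not → not all inputs occur → does not occur.
Temperature loop inoperative [OR]: Redundant rupture disc is down=not, Jacket pump faulted=not → no input occurs → does not occur.
Interlock chain lost [AND]: High-temp switch is inoperative=occurs, Chilled-water valve is out=occurs → all inputs occur → occurs.
Agitation branch down [AND]: Interlock chain lost=occurs, Reserve agitator trips=occurs → all inputs occur → occurs.
Vent system down [OR]: Quench valve is out=not, Agitation branch down=occurs → at least one input occurs → occurs.
Quench path 2 unavailable [AND]: Inboard coolant supply 2 trips=not, Left controller 2 trips=not, #2 temperature probe 2 failed=occurs, Reserve trip relay 2 faulted=occurs → not all inputs occur → does not occur.
Cooling jacket 2 down [OR]: Quench path 2 unavailable=not, Aft rupture disc 2 malfunctions=not, Forward jacket pump 2 trips=not, Quench valve 2 stuck=not → no input occurs → does not occur.
Chemical batch overheats [OR]: Cooling jacket unavailable=not, Temperature loop inoperative=not, Vent system down=occurs, Cooling jacket 2 down=not → at least one input occurs → occurs.

Yes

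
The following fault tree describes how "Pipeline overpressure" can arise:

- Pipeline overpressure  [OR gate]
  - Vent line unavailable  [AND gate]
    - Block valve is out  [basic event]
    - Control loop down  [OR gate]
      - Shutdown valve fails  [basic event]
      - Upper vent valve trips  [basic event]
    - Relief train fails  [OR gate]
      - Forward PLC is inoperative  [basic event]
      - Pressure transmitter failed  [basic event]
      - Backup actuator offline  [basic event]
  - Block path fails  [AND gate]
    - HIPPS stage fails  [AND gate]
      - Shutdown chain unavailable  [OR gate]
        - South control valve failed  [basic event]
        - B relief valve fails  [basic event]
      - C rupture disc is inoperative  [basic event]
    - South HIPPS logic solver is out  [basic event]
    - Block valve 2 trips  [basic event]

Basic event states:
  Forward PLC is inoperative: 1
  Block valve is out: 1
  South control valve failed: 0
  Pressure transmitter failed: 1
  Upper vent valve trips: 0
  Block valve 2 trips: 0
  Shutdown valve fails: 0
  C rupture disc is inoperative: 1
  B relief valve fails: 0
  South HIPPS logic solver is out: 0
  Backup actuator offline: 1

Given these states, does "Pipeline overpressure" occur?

Control loop down [OR]: Shutdown valve fails=not, Upper vent valve trips=not → no input occurs → does not occur.
Relief train fails [OR]: Forward PLC is inoperative=occurs, Pressure transmitter failed=occurs, Backup actuator offline=occurs → at least one input occurs → occurs.
Vent line unavailable [AND]: Block valve is out=occurs, Control loop down=not, Relief train fails=occurs → not all inputs occur → does not occur.
Shutdown chain unavailable [OR]: South control valve failed=not, B relief valve fails=not → no input occurs → does not occur.
HIPPS stage fails [AND]: Shutdown chain unavailable=not, C rupture disc is inoperative=occurs → not all inputs occur → does not occur.
Block path fails [AND]: HIPPS stage fails=not, South HIPPS logic solver is out=not, Block valve 2 trips=not → not all inputs occur → does not occur.
Pipeline overpressure [OR]: Vent line unavailable=not, Block path fails=not → no input occurs → does not occur.

No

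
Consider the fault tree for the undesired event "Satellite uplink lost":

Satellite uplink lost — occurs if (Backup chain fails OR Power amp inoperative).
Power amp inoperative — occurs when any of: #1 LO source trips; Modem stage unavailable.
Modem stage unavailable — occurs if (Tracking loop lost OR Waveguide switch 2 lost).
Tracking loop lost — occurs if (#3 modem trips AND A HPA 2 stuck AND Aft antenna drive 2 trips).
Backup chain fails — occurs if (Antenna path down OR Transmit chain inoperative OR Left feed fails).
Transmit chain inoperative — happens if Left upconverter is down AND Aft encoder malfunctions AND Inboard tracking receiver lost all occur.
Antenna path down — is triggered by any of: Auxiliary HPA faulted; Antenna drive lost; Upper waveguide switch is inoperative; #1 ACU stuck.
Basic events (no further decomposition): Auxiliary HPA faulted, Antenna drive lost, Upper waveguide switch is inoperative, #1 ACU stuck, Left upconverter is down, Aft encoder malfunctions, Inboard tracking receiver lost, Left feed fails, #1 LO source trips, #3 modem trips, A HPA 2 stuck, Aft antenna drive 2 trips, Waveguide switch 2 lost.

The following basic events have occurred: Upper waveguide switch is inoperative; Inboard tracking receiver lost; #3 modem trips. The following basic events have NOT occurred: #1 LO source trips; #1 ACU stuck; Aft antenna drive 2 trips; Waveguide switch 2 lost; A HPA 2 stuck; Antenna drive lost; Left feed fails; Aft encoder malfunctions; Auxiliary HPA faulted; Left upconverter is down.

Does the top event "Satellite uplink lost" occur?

Antenna path down [OR]: Auxiliary HPA faulted=not, Antenna drive lost=not, Upper waveguide switch is inoperative=occurs, #1 ACU stuck=not → at least one input occurs → occurs.
Transmit chain inoperative [AND]: Left upconverter is down=not, Aft encoder malfunctions=not, Inboard tracking receiver lost=occurs → not all inputs occur → does not occur.
Backup chain fails [OR]: Antenna path down=occurs, Transmit chain inoperative=not, Left feed fails=not → at least one input occurs → occurs.
Tracking loop lost [AND]: #3 modem trips=occurs, A HPA 2 stuck=not, Aft antenna drive 2 trips=not → not all inputs occur → does not occur.
Modem stage unavailable [OR]: Tracking loop lost=not, Waveguide switch 2 lost=not → no input occurs → does not occur.
Power amp inoperative [OR]: #1 LO source trips=not, Modem stage unavailable=not → no input occurs → does not occur.
Satellite uplink lost [OR]: Backup chain fails=occurs, Power amp inoperative=not → at least one input occurs → occurs.

Yes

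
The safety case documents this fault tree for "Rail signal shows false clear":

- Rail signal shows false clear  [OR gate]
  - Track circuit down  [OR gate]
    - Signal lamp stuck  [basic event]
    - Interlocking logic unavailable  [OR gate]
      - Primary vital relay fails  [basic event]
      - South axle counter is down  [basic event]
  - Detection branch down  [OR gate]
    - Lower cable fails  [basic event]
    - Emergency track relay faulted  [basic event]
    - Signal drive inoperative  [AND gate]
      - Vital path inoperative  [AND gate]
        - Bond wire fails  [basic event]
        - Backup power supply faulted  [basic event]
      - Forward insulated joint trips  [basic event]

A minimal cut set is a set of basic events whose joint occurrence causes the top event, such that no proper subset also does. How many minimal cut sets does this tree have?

Interlocking logic unavailable [OR]: union of children's cut sets → 2 cut set(s).
Track circuit down [OR]: union of children's cut sets → 3 cut set(s).
Vital path inoperative [AND]: one cut set from each child combined → 1 × 1 = 1 cut set(s).
Signal drive inoperative [AND]: one cut set from each child combined → 1 × 1 = 1 cut set(s).
Detection branch down [OR]: union of children's cut sets → 3 cut set(s).
Rail signal shows false clear [OR]: union of children's cut sets → 6 cut set(s).
Minimal cut sets: {Signal lamp stuck}; {Primary vital relay fails}; {South axle counter is down}; {Lower cable fails}; {Emergency track relay faulted}; {Backup power supply faulted, Bond wire fails, Forward insulated joint trips}.

6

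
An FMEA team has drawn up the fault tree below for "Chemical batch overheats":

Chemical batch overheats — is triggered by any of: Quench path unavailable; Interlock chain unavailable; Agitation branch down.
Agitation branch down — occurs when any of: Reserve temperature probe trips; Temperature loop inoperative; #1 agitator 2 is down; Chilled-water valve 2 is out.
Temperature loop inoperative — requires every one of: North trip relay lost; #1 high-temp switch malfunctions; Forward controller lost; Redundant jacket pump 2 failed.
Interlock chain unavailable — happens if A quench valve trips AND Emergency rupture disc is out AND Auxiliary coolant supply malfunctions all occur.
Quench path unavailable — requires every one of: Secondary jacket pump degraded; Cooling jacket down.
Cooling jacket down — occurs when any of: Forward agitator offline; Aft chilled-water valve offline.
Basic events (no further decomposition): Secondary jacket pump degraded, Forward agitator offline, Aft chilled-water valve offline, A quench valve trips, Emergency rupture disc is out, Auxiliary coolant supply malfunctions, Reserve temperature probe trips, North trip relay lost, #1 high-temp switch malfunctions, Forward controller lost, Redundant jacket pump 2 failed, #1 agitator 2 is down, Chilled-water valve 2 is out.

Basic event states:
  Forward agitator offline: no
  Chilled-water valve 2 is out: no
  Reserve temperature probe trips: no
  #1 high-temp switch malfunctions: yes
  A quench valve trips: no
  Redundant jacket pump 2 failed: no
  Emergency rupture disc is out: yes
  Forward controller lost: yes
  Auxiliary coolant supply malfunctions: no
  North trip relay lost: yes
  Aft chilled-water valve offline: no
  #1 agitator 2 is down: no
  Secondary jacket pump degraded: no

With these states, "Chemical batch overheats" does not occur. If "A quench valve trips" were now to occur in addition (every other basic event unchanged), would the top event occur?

No

Counterfactual: set "A quench valve trips" to occurred.
Cooling jacket down [OR]: Forward agitator offline=not, Aft chilled-water valve offline=not → no input occurs → does not occur.
Quench path unavailable [AND]: Secondary jacket pump degraded=not, Cooling jacket down=not → not all inputs occur → does not occur.
Interlock chain unavailable [AND]: A quench valve trips=occurs, Emergency rupture disc is out=occurs, Auxiliary coolant supply malfunctions=not → not all inputs occur → does not occur.
Temperature loop inoperative [AND]: North trip relay lost=occurs, #1 high-temp switch malfunctions=occurs, Forward controller lost=occurs, Redundant jacket pump 2 failed=not → not all inputs occur → does not occur.
Agitation branch down [OR]: Reserve temperature probe trips=not, Temperature loop inoperative=not, #1 agitator 2 is down=not, Chilled-water valve 2 is out=not → no input occurs → does not occur.
Chemical batch overheats [OR]: Quench path unavailable=not, Interlock chain unavailable=not, Agitation branch down=not → no input occurs → does not occur.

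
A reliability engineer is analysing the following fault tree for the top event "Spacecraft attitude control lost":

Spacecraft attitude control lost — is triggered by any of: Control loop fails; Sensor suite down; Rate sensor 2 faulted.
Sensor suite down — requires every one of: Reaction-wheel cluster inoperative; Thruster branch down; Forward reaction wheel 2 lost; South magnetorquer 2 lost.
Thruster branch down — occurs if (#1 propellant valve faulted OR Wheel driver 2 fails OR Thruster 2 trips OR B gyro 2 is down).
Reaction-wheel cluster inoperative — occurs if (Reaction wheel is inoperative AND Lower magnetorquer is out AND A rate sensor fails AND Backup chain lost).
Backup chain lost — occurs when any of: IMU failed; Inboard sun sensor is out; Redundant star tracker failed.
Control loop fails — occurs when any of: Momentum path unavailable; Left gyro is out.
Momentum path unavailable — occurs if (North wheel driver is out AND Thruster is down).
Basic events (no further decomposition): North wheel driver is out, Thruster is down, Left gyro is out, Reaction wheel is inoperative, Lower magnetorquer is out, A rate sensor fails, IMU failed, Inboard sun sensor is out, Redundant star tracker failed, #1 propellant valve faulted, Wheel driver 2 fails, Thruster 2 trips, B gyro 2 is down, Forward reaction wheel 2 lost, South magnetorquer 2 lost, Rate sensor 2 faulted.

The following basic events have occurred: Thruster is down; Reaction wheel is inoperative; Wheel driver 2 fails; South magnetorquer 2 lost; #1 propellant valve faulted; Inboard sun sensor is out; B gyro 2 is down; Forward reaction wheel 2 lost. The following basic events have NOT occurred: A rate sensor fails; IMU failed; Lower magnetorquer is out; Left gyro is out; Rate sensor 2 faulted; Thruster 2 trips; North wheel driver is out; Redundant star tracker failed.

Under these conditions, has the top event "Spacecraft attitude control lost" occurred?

No

Momentum path unavailable [AND]: North wheel driver is out=not, Thruster is down=occurs → not all inputs occur → does not occur.
Control loop fails [OR]: Momentum path unavailable=not, Left gyro is out=not → no input occurs → does not occur.
Backup chain lost [OR]: IMU failed=not, Inboard sun sensor is out=occurs, Redundant star tracker failed=not → at least one input occurs → occurs.
Reaction-wheel cluster inoperative [AND]: Reaction wheel is inoperative=occurs, Lower magnetorquer is out=not, A rate sensor fails=not, Backup chain lost=occurs → not all inputs occur → does not occur.
Thruster branch down [OR]: #1 propellant valve faulted=occurs, Wheel driver 2 fails=occurs, Thruster 2 trips=not, B gyro 2 is down=occurs → at least one input occurs → occurs.
Sensor suite down [AND]: Reaction-wheel cluster inoperative=not, Thruster branch down=occurs, Forward reaction wheel 2 lost=occurs, South magnetorquer 2 lost=occurs → not all inputs occur → does not occur.
Spacecraft attitude control lost [OR]: Control loop fails=not, Sensor suite down=not, Rate sensor 2 faulted=not → no input occurs → does not occur.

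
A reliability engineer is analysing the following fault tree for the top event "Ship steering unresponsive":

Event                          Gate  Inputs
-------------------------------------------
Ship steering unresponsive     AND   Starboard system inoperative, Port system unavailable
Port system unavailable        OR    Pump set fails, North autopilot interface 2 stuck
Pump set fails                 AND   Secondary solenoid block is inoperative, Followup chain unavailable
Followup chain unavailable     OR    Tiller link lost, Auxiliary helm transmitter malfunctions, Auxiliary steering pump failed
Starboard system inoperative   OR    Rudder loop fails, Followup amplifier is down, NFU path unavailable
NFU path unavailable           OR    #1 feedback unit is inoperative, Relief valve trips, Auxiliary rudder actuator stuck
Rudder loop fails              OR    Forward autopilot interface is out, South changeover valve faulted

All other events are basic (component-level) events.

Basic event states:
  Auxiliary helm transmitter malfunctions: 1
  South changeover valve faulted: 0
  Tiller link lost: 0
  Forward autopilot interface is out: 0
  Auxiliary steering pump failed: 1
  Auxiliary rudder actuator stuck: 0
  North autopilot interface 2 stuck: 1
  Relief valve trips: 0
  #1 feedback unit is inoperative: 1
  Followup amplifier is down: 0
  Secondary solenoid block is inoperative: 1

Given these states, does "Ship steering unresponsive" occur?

Rudder loop fails [OR]: Forward autopilot interface is out=not, South changeover valve faulted=not → no input occurs → does not occur.
NFU path unavailable [OR]: #1 feedback unit is inoperative=occurs, Relief valve trips=not, Auxiliary rudder actuator stuck=not → at least one input occurs → occurs.
Starboard system inoperative [OR]: Rudder loop fails=not, Followup amplifier is down=not, NFU path unavailable=occurs → at least one input occurs → occurs.
Followup chain unavailable [OR]: Tiller link lost=not, Auxiliary helm transmitter malfunctions=occurs, Auxiliary steering pump failed=occurs → at least one input occurs → occurs.
Pump set fails [AND]: Secondary solenoid block is inoperative=occurs, Followup chain unavailable=occurs → all inputs occur → occurs.
Port system unavailable [OR]: Pump set fails=occurs, North autopilot interface 2 stuck=occurs → at least one input occurs → occurs.
Ship steering unresponsive [AND]: Starboard system inoperative=occurs, Port system unavailable=occurs → all inputs occur → occurs.

Yes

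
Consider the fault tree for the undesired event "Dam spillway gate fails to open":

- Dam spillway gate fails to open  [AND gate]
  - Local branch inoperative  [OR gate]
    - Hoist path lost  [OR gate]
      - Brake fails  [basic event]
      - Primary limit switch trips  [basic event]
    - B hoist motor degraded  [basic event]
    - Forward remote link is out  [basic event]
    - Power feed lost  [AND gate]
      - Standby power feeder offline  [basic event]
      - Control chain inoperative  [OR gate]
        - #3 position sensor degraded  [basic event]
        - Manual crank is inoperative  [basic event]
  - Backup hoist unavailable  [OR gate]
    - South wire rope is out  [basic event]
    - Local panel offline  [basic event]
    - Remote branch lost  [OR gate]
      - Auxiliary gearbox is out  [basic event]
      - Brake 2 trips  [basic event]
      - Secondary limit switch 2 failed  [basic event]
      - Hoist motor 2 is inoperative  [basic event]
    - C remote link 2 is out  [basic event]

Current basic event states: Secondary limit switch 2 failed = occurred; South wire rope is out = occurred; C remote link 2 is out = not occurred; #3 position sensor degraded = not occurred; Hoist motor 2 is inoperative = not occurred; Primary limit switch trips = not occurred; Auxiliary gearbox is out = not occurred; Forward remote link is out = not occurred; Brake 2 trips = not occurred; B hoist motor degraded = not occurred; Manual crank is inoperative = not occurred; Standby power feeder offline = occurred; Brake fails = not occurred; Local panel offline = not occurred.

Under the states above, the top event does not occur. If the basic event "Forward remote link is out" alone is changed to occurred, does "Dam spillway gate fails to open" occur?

Yes

Counterfactual: set "Forward remote link is out" to occurred.
Hoist path lost [OR]: Brake fails=not, Primary limit switch trips=not → no input occurs → does not occur.
Control chain inoperative [OR]: #3 position sensor degraded=not, Manual crank is inoperative=not → no input occurs → does not occur.
Power feed lost [AND]: Standby power feeder offline=occurs, Control chain inoperative=not → not all inputs occur → does not occur.
Local branch inoperative [OR]: Hoist path lost=not, B hoist motor degraded=not, Forward remote link is out=occurs, Power feed lost=not → at least one input occurs → occurs.
Remote branch lost [OR]: Auxiliary gearbox is out=not, Brake 2 trips=not, Secondary limit switch 2 failed=occurs, Hoist motor 2 is inoperative=not → at least one input occurs → occurs.
Backup hoist unavailable [OR]: South wire rope is out=occurs, Local panel offline=not, Remote branch lost=occurs, C remote link 2 is out=not → at least one input occurs → occurs.
Dam spillway gate fails to open [AND]: Local branch inoperative=occurs, Backup hoist unavailable=occurs → all inputs occur → occurs.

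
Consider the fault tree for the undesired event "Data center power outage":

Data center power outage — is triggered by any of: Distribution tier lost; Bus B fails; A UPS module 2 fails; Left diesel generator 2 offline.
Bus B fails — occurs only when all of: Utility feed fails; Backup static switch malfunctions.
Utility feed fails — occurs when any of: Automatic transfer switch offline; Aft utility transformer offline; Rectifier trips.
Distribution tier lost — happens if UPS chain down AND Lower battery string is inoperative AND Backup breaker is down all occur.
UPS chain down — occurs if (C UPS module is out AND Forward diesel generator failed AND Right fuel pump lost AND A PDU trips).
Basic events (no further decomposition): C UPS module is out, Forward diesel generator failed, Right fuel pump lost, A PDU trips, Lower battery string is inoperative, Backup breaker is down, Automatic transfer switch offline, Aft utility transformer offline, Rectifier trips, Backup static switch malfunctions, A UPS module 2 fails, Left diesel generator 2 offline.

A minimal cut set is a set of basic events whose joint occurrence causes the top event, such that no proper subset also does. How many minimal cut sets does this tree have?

UPS chain down [AND]: one cut set from each child combined → 1 × 1 × 1 × 1 = 1 cut set(s).
Distribution tier lost [AND]: one cut set from each child combined → 1 × 1 × 1 = 1 cut set(s).
Utility feed fails [OR]: union of children's cut sets → 3 cut set(s).
Bus B fails [AND]: one cut set from each child combined → 3 × 1 = 3 cut set(s).
Data center power outage [OR]: union of children's cut sets → 6 cut set(s).
Minimal cut sets: {A PDU trips, Backup breaker is down, C UPS module is out, Forward diesel generator failed, Lower battery string is inoperative, Right fuel pump lost}; {Automatic transfer switch offline, Backup static switch malfunctions}; {Aft utility transformer offline, Backup static switch malfunctions}; {Backup static switch malfunctions, Rectifier trips}; {A UPS module 2 fails}; {Left diesel generator 2 offline}.

6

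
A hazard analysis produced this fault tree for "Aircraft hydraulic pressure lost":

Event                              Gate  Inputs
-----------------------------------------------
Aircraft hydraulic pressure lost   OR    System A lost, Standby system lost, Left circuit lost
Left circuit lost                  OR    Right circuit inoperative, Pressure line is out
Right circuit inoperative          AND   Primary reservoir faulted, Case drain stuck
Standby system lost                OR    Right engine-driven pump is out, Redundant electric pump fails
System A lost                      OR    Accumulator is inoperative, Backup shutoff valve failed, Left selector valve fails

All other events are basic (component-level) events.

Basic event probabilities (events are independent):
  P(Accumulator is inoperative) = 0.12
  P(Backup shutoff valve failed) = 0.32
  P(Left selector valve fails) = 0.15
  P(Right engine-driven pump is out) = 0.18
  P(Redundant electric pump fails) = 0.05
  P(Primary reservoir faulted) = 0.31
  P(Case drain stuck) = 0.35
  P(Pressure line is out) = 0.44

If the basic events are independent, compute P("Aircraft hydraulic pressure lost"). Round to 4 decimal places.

0.8022

P(System A lost) [OR] = 1 − (1−0.12) × (1−0.32) × (1−0.15) = 0.491360
P(Standby system lost) [OR] = 1 − (1−0.18) × (1−0.05) = 0.221000
P(Right circuit inoperative) [AND] = 0.31 × 0.35 = 0.108500
P(Left circuit lost) [OR] = 1 − (1−0.108500) × (1−0.44) = 0.500760
P(Aircraft hydraulic pressure lost) [OR] = 1 − (1−0.491360) × (1−0.221000) × (1−0.500760) = 0.802186
Rounded to 4 decimal places: P(Aircraft hydraulic pressure lost) ≈ 0.8022.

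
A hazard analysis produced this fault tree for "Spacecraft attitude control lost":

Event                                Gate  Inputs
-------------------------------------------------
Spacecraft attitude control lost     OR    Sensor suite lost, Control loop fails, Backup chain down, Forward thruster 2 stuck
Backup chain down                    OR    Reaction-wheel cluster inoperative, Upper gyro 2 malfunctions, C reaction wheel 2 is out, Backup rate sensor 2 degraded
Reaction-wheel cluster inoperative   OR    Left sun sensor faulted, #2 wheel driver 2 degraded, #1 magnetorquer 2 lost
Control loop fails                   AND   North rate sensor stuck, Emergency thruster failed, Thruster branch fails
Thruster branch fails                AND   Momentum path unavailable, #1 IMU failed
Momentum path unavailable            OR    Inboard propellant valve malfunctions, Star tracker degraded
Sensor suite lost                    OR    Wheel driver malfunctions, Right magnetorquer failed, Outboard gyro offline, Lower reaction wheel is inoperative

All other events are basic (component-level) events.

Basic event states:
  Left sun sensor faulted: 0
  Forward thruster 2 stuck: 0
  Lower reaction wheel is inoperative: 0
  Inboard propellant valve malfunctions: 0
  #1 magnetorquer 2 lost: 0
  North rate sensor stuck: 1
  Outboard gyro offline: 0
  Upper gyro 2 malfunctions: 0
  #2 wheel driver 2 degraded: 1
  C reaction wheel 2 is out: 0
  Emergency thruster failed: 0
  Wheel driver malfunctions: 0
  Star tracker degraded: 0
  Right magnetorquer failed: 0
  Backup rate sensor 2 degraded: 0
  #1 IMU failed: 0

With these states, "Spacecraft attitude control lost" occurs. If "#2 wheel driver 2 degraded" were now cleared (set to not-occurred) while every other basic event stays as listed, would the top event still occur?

Counterfactual: set "#2 wheel driver 2 degraded" to not occurred.
Sensor suite lost [OR]: Wheel driver malfunctions=not, Right magnetorquer failed=not, Outboard gyro offline=not, Lower reaction wheel is inoperative=not → no input occurs → does not occur.
Momentum path unavailable [OR]: Inboard propellant valve malfunctions=not, Star tracker degraded=not → no input occurs → does not occur.
Thruster branch fails [AND]: Momentum path unavailable=not, #1 IMU failed=not → not all inputs occur → does not occur.
Control loop fails [AND]: North rate sensor stuck=occurs, Emergency thruster failed=not, Thruster branch fails=not → not all inputs occur → does not occur.
Reaction-wheel cluster inoperative [OR]: Left sun sensor faulted=not, #2 wheel driver 2 degraded=not, #1 magnetorquer 2 lost=not → no input occurs → does not occur.
Backup chain down [OR]: Reaction-wheel cluster inoperative=not, Upper gyro 2 malfunctions=not, C reaction wheel 2 is out=not, Backup rate sensor 2 degraded=not → no input occurs → does not occur.
Spacecraft attitude control lost [OR]: Sensor suite lost=not, Control loop fails=not, Backup chain down=not, Forward thruster 2 stuck=not → no input occurs → does not occur.

No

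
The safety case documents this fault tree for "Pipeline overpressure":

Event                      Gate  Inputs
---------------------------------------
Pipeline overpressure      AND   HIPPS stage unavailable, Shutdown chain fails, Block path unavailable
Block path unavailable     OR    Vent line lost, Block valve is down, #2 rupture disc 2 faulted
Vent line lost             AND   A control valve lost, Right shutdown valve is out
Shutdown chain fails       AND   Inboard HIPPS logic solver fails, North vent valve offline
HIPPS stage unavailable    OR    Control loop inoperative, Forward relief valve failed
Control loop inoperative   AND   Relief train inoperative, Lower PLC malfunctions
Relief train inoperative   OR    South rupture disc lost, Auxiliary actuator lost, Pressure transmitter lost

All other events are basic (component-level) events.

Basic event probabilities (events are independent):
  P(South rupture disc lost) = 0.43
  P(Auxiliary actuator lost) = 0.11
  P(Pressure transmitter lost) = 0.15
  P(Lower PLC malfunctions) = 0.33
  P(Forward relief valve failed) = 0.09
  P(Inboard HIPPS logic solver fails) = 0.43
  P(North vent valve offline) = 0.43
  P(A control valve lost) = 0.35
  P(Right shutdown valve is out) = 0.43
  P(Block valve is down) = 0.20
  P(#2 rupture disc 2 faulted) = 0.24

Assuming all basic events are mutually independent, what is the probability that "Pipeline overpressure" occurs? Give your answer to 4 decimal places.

P(Relief train inoperative) [OR] = 1 − (1−0.43) × (1−0.11) × (1−0.15) = 0.568795
P(Control loop inoperative) [AND] = 0.568795 × 0.33 = 0.187702
P(HIPPS stage unavailable) [OR] = 1 − (1−0.187702) × (1−0.09) = 0.260809
P(Shutdown chain fails) [AND] = 0.43 × 0.43 = 0.184900
P(Vent line lost) [AND] = 0.35 × 0.43 = 0.150500
P(Block path unavailable) [OR] = 1 − (1−0.150500) × (1−0.20) × (1−0.24) = 0.483504
P(Pipeline overpressure) [AND] = 0.260809 × 0.184900 × 0.483504 = 0.023316
Rounded to 4 decimal places: P(Pipeline overpressure) ≈ 0.0233.

0.0233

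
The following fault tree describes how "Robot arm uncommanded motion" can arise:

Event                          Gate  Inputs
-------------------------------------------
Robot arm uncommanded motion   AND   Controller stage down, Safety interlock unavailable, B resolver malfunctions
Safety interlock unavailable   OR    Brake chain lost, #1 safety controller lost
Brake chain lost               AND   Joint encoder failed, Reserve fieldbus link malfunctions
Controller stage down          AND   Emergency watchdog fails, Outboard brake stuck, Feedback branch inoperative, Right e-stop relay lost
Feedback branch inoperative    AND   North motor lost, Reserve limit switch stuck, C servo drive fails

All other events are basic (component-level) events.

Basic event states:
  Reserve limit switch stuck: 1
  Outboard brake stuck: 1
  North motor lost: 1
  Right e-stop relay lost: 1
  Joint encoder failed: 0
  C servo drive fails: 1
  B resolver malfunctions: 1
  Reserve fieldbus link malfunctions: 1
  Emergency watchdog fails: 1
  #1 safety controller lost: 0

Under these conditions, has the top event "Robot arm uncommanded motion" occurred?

No

Feedback branch inoperative [AND]: North motor lost=occurs, Reserve limit switch stuck=occurs, C servo drive fails=occurs → all inputs occur → occurs.
Controller stage down [AND]: Emergency watchdog fails=occurs, Outboard brake stuck=occurs, Feedback branch inoperative=occurs, Right e-stop relay lost=occurs → all inputs occur → occurs.
Brake chain lost [AND]: Joint encoder failed=not, Reserve fieldbus link malfunctions=occurs → not all inputs occur → does not occur.
Safety interlock unavailable [OR]: Brake chain lost=not, #1 safety controller lost=not → no input occurs → does not occur.
Robot arm uncommanded motion [AND]: Controller stage down=occurs, Safety interlock unavailable=not, B resolver malfunctions=occurs → not all inputs occur → does not occur.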